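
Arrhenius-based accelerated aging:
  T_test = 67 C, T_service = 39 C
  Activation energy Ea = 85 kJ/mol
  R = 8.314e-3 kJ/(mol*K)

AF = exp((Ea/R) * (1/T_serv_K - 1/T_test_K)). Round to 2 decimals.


T_test_K = 340.15, T_serv_K = 312.15
AF = exp((85/8.314e-3) * (1/312.15 - 1/340.15))
= 14.82

14.82


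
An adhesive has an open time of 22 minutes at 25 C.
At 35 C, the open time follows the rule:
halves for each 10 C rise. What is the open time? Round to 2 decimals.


Factor = 2^((35-25)/10) = 2.0000
Open time = 22 / 2.0000 = 11.00 min

11.00


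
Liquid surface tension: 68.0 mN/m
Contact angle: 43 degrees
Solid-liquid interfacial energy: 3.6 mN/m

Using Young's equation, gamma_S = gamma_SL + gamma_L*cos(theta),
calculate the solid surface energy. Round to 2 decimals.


gamma_S = 3.6 + 68.0 * cos(43)
= 53.33 mN/m

53.33


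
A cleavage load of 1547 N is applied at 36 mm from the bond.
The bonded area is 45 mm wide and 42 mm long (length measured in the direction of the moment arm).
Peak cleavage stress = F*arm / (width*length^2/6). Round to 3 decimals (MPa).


Moment = 1547 * 36 = 55692 N*mm
Section modulus = 45 * 1764 / 6 = 79380 / 6 mm^3
Stress = 55692 / (79380 / 6) = 334152 / 79380
= 4.210 MPa

4.210


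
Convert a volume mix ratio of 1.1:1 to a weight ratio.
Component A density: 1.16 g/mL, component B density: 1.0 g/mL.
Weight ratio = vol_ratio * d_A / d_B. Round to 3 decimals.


= 1.1 * 1.16 / 1.0 = 1.276

1.276


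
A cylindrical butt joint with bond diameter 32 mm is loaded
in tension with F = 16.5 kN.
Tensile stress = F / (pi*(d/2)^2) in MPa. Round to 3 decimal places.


Area = pi * (32/2)^2 = 804.2477 mm^2
Stress = 16.5*1000 / 804.2477
= 20.516 MPa

20.516


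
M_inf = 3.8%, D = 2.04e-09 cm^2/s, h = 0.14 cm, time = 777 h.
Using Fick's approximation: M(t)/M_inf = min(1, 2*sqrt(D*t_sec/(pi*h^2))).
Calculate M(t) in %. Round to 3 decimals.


t = 2797200 s
ratio = min(1, 2*sqrt(2.04e-09*2797200/(pi*0.0196)))
= 0.608841
M(t) = 3.8 * 0.608841 = 2.314%

2.314


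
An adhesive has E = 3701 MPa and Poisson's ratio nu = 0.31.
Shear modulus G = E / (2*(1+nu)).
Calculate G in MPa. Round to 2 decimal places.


G = 3701 / (2*(1+0.31))
= 3701 / 2.62
= 1412.60 MPa

1412.60


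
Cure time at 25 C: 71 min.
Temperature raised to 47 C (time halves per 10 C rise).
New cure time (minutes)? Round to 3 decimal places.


Acceleration factor = 2^(22/10) = 4.5948
New time = 71 / 4.5948 = 15.452 min

15.452


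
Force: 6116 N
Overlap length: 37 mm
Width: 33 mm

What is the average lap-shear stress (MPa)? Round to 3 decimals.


Average shear stress = F / (overlap * width)
= 6116 / (37 * 33)
= 5.009 MPa

5.009


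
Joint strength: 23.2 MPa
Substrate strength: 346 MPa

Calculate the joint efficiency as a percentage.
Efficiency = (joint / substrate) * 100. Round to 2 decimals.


Efficiency = (23.2 / 346) * 100 = 6.71%

6.71


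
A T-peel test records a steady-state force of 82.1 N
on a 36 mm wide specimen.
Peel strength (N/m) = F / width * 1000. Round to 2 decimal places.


Peel strength = 82.1 / 36 * 1000
= 2280.56 N/m

2280.56


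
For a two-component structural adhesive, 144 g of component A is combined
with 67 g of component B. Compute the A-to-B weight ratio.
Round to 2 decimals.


Weight ratio A:B = 144 / 67
= 2.15

2.15


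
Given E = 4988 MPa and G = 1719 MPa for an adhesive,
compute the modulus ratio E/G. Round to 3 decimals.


E/G ratio = 4988 / 1719 = 2.902

2.902


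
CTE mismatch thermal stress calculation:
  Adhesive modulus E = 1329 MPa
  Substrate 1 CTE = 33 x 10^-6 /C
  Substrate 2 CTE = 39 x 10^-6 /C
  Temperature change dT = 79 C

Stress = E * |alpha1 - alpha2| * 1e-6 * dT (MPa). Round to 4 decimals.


delta_alpha = |33 - 39| = 6 x 10^-6/C
Stress = 1329 * 6e-6 * 79
= 0.6299 MPa

0.6299


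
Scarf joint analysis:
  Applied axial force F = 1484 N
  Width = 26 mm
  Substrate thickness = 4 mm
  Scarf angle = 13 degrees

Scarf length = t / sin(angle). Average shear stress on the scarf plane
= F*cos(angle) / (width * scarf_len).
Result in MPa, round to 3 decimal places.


Scarf length = 4 / sin(13 deg) = 17.7816 mm
cos(13 deg) = 0.974370
Shear = 1484 * 0.974370 / (26 * 17.7816)
= 3.128 MPa

3.128


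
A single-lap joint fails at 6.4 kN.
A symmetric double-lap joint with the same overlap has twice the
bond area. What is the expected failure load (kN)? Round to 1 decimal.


Double-lap load = 2 * 6.4 = 12.8 kN

12.8


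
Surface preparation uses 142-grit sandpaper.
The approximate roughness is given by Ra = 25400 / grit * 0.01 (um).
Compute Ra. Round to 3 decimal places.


Ra = 25400 / 142 * 0.01
= 254 / 142
= 1.789 um

1.789


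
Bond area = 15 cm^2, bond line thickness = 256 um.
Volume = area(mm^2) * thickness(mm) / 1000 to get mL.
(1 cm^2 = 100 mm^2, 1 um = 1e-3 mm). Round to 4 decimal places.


area_mm2 = 15 * 100 = 1500
blt_mm = 256 * 1e-3 = 0.256
vol_mm3 = 1500 * 0.256 = 384.0
vol_mL = 384.0 / 1000 = 0.3840 mL

0.3840


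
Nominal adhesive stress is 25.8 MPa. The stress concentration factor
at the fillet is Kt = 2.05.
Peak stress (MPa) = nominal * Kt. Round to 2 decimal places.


Peak = 25.8 * 2.05 = 52.89 MPa

52.89


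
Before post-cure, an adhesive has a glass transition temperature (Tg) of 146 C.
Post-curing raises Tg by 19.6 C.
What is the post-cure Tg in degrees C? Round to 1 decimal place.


Tg_post = Tg_base + delta_Tg
= 146 + 19.6
= 165.6 C

165.6


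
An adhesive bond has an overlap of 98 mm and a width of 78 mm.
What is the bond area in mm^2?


Bond area = overlap * width
= 98 * 78
= 7644 mm^2

7644


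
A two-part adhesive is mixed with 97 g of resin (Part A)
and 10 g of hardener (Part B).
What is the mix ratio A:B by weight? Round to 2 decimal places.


Mix ratio = mass_A / mass_B
= 97 / 10
= 9.70

9.70


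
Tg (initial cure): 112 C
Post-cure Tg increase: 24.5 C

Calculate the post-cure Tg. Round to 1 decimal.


Post-cure Tg = 112 + 24.5 = 136.5 C

136.5


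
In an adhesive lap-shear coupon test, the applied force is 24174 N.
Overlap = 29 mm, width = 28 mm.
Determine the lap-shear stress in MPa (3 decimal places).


stress = F / (overlap * width)
= 24174 / (29 * 28)
= 29.771 MPa

29.771


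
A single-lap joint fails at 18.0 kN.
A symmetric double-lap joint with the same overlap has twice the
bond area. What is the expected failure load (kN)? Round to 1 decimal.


Double-lap load = 2 * 18.0 = 36.0 kN

36.0


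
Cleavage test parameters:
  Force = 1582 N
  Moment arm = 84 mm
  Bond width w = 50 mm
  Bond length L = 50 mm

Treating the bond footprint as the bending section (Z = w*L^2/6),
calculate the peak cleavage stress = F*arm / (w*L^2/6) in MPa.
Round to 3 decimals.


M = 1582 * 84 = 132888 N*mm
Z = 50 * 50^2 / 6 = 125000 / 6 mm^3
sigma = M / Z = 6 * 132888 / 125000 = 797328 / 125000
= 6.379 MPa

6.379


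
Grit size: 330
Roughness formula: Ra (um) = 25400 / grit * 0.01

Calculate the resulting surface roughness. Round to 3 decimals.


Ra = 25400 / 330 * 0.01
= 0.770 um

0.770


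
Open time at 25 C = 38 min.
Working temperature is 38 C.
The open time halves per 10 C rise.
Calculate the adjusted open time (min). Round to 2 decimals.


factor = 2^((38 - 25) / 10) = 2.4623
ot = 38 / 2.4623 = 15.43 min

15.43


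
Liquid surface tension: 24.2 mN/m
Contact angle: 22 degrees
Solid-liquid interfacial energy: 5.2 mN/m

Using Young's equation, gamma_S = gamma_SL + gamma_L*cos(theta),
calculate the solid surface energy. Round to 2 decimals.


gamma_S = 5.2 + 24.2 * cos(22)
= 27.64 mN/m

27.64


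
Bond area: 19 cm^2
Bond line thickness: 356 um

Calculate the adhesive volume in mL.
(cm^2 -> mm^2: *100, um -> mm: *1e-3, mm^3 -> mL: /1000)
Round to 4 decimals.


V = 19*100 * 356*1e-3 / 1000
= 0.6764 mL

0.6764


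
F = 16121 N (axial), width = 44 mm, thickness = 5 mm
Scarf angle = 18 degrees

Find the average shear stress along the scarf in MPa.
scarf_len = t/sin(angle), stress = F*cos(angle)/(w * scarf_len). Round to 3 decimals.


scarf_len = 5/sin(18 deg) = 16.1803
cos(18 deg) = 0.951057
stress = 16121*0.951057/(44*16.1803) = 21.536 MPa

21.536


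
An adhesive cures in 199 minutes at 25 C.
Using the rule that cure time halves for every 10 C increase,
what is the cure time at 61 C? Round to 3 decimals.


Factor = 2^((61 - 25) / 10) = 12.1257
Cure time = 199 / 12.1257
= 16.411 minutes

16.411


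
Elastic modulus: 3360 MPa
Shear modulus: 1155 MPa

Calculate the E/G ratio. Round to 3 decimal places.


E / G = 3360 / 1155 = 2.909

2.909


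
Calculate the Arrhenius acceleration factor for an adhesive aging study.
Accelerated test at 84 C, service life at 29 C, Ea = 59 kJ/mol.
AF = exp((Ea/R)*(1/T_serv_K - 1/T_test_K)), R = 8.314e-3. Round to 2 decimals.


T_test = 357.15 K, T_serv = 302.15 K
Ea/R = 59 / 0.008314 = 7096.46
AF = exp(7096.46 * (1/302.15 - 1/357.15))
= 37.22

37.22


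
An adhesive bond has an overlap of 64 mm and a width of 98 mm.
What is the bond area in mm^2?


Bond area = overlap * width
= 64 * 98
= 6272 mm^2

6272


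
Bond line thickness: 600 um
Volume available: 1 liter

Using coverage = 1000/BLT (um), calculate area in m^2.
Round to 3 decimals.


1 L = 1e6 mm^3, thickness = 600 um = 0.6 mm
Area = 1e6 / 0.6 mm^2 = (1e6 / 0.6) / 1e6 m^2 = 1000 / 600 m^2
= 1.667 m^2

1.667


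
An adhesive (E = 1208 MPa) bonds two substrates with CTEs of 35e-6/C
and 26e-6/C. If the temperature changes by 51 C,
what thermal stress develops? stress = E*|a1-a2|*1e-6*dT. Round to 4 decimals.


Stress = 1208 * |35 - 26| * 1e-6 * 51
= 0.5545 MPa

0.5545


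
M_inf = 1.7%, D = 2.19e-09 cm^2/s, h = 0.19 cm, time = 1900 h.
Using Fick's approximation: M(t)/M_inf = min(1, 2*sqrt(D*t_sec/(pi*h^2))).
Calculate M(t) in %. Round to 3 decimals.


t = 6840000 s
ratio = min(1, 2*sqrt(2.19e-09*6840000/(pi*0.0361)))
= 0.726861
M(t) = 1.7 * 0.726861 = 1.236%

1.236


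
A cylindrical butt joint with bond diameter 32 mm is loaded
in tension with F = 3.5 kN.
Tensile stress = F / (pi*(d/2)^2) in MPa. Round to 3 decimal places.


Area = pi * (32/2)^2 = 804.2477 mm^2
Stress = 3.5*1000 / 804.2477
= 4.352 MPa

4.352


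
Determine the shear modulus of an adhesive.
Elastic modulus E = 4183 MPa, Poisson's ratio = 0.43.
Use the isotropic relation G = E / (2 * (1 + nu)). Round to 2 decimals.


G = 4183 / (2*(1+0.43)) = 4183 / 2.86
= 1462.59 MPa

1462.59


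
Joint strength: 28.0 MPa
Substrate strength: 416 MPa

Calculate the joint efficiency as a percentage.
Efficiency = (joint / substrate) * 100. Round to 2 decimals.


Efficiency = (28.0 / 416) * 100 = 6.73%

6.73


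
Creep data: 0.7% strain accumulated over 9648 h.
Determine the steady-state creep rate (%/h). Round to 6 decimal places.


Rate = 0.7 / 9648 = 0.000073 %/h

0.000073


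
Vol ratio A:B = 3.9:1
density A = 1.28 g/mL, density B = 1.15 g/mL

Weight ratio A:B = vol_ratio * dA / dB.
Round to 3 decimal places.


Weight ratio = 3.9 * 1.28 / 1.15
= 4.341

4.341


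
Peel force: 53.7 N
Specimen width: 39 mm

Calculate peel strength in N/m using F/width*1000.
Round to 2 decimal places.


Peel strength = 53.7 / 39 * 1000 = 1376.92 N/m

1376.92


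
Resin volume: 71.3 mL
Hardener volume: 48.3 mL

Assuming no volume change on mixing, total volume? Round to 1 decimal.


V_total = 71.3 + 48.3 = 119.6 mL

119.6


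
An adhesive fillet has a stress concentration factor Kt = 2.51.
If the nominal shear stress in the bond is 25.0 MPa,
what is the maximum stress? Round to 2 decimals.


Max stress = 25.0 * 2.51 = 62.75 MPa

62.75


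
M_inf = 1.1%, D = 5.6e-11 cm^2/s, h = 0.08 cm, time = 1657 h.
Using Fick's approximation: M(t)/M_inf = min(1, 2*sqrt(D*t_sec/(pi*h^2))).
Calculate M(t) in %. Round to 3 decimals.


t = 5965200 s
ratio = min(1, 2*sqrt(5.6e-11*5965200/(pi*0.0064)))
= 0.257793
M(t) = 1.1 * 0.257793 = 0.284%

0.284


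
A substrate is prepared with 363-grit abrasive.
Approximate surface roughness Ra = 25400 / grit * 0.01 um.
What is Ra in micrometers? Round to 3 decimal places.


Ra = 25400 / 363 * 0.01 = 0.700 um

0.700


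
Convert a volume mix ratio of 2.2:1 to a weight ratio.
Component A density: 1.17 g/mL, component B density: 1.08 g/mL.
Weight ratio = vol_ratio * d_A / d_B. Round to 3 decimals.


= 2.2 * 1.17 / 1.08 = 2.383

2.383


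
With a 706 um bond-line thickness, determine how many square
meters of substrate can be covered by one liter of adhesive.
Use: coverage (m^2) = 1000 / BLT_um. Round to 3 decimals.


Coverage = 1000 / 706 = 1.416 m^2

1.416


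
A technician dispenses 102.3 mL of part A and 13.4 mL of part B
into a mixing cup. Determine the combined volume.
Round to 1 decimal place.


Combined volume = 102.3 + 13.4
= 115.7 mL

115.7


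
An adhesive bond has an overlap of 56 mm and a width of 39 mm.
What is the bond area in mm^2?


Bond area = overlap * width
= 56 * 39
= 2184 mm^2

2184


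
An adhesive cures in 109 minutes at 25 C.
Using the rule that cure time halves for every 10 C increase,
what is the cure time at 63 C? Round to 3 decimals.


Factor = 2^((63 - 25) / 10) = 13.9288
Cure time = 109 / 13.9288
= 7.826 minutes

7.826


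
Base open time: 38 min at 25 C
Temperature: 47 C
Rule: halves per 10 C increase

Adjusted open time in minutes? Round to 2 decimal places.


Acceleration = 2^((47-25)/10) = 4.5948
Open time = 38 / 4.5948 = 8.27 min

8.27


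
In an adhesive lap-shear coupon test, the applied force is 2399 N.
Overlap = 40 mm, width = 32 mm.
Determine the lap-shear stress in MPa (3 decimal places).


stress = F / (overlap * width)
= 2399 / (40 * 32)
= 1.874 MPa

1.874


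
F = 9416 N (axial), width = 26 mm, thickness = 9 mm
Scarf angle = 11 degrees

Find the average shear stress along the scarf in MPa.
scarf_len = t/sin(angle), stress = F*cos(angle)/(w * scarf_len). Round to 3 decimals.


scarf_len = 9/sin(11 deg) = 47.1676
cos(11 deg) = 0.981627
stress = 9416*0.981627/(26*47.1676) = 7.537 MPa

7.537


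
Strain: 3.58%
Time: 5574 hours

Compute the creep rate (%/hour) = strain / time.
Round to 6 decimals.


Creep rate = 3.58 / 5574
= 0.000642 %/h

0.000642


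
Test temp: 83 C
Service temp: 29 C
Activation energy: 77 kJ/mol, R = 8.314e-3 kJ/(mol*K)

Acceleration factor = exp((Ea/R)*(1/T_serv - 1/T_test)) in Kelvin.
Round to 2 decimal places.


AF = exp((77/0.008314)*(1/302.15 - 1/356.15))
= 104.32

104.32


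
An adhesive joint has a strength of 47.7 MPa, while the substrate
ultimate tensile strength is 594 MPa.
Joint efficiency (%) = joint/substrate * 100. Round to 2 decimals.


Efficiency = 47.7 / 594 * 100
= 8.03%

8.03


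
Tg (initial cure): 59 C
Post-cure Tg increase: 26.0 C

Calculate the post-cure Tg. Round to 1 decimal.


Post-cure Tg = 59 + 26.0 = 85.0 C

85.0


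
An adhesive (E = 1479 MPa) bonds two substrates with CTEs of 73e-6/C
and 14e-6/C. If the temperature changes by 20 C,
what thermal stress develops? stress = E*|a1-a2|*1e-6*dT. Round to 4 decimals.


Stress = 1479 * |73 - 14| * 1e-6 * 20
= 1.7452 MPa

1.7452


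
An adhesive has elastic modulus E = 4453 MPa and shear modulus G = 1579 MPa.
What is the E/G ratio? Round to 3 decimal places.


E/G = 4453 / 1579 = 2.820

2.820


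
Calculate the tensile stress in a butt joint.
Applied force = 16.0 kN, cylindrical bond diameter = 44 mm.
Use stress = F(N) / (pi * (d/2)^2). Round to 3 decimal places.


A = pi * 22.0^2 = 1520.5308 mm^2
sigma = 16000.0 / 1520.5308 = 10.523 MPa

10.523


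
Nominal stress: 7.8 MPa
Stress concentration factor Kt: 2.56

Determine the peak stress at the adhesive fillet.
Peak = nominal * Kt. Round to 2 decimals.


Peak stress = 7.8 * 2.56
= 19.97 MPa

19.97


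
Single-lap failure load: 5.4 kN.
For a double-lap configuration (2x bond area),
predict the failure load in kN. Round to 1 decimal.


Failure load = 5.4 * 2 = 10.8 kN

10.8


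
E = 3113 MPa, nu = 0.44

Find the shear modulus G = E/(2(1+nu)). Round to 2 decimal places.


G = 3113 / (2 * 1.44)
= 1080.90 MPa

1080.90


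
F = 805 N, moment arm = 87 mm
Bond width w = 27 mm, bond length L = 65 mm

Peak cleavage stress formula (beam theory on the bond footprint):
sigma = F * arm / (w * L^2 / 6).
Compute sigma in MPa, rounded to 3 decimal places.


sigma = (805 * 87) / (27 * 4225 / 6)
= 70035 * 6 / 114075
= 420210 / 114075
= 3.684 MPa

3.684


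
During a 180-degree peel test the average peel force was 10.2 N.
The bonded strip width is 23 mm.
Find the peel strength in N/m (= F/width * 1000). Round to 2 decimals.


Peel strength = F/width * 1000
= 10.2 / 23 * 1000
= 443.48 N/m

443.48


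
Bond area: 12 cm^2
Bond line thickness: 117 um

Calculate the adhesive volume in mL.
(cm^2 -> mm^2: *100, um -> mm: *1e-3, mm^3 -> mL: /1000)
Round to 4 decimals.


V = 12*100 * 117*1e-3 / 1000
= 0.1404 mL

0.1404


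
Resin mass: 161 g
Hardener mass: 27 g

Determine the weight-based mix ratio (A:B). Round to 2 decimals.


Ratio = 161 / 27 = 5.96

5.96


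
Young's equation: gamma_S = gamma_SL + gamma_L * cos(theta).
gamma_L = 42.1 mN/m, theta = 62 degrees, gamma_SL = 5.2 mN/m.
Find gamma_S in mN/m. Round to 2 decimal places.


cos(62 deg) = 0.469472
gamma_S = 5.2 + 42.1 * 0.469472
= 24.96 mN/m

24.96


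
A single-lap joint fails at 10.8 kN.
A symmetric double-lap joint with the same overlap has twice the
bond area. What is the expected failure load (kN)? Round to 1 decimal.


Double-lap load = 2 * 10.8 = 21.6 kN

21.6


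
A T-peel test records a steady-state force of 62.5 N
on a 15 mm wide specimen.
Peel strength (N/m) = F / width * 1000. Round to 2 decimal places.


Peel strength = 62.5 / 15 * 1000
= 4166.67 N/m

4166.67


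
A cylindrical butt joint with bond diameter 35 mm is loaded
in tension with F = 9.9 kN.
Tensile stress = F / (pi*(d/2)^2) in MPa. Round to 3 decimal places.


Area = pi * (35/2)^2 = 962.1128 mm^2
Stress = 9.9*1000 / 962.1128
= 10.290 MPa

10.290


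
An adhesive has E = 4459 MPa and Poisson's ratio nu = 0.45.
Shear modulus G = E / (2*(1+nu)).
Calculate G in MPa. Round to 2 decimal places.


G = 4459 / (2*(1+0.45))
= 4459 / 2.90
= 1537.59 MPa

1537.59


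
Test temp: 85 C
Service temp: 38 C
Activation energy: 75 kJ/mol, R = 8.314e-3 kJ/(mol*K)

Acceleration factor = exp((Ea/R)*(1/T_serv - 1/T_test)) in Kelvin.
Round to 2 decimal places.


AF = exp((75/0.008314)*(1/311.15 - 1/358.15))
= 44.91

44.91


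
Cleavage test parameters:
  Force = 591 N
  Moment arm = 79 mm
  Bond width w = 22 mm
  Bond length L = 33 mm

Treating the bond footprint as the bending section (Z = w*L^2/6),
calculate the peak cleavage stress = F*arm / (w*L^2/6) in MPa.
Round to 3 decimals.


M = 591 * 79 = 46689 N*mm
Z = 22 * 33^2 / 6 = 23958 / 6 mm^3
sigma = M / Z = 6 * 46689 / 23958 = 280134 / 23958
= 11.693 MPa

11.693


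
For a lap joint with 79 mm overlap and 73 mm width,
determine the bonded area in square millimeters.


Area = 79 * 73 = 5767 mm^2

5767


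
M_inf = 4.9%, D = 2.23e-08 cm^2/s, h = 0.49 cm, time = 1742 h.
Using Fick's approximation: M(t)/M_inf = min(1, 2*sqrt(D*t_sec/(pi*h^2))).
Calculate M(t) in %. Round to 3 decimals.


t = 6271200 s
ratio = min(1, 2*sqrt(2.23e-08*6271200/(pi*0.2401)))
= 0.861166
M(t) = 4.9 * 0.861166 = 4.220%

4.220


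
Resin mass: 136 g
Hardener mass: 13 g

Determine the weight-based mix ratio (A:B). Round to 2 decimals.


Ratio = 136 / 13 = 10.46

10.46


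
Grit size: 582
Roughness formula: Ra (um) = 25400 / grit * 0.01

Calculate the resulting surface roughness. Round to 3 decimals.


Ra = 25400 / 582 * 0.01
= 0.436 um

0.436


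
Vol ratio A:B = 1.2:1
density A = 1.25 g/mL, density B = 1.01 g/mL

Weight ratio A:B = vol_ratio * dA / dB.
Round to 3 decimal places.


Weight ratio = 1.2 * 1.25 / 1.01
= 1.485

1.485


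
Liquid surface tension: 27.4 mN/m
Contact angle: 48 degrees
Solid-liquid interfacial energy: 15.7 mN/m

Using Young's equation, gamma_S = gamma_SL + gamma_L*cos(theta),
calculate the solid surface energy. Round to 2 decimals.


gamma_S = 15.7 + 27.4 * cos(48)
= 34.03 mN/m

34.03


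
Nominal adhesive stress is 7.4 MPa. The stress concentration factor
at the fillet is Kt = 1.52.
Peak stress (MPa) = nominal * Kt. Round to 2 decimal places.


Peak = 7.4 * 1.52 = 11.25 MPa

11.25


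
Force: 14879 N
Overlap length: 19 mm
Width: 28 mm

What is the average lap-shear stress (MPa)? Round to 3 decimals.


Average shear stress = F / (overlap * width)
= 14879 / (19 * 28)
= 27.968 MPa

27.968


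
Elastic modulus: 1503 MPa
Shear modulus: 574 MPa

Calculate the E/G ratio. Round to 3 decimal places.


E / G = 1503 / 574 = 2.618

2.618


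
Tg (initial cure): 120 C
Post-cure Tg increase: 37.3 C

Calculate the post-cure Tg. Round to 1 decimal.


Post-cure Tg = 120 + 37.3 = 157.3 C

157.3


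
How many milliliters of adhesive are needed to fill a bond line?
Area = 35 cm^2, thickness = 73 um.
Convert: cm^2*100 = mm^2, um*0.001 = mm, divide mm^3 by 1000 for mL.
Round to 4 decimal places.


= (35 * 100) * (73 * 0.001) / 1000
= 0.2555 mL

0.2555


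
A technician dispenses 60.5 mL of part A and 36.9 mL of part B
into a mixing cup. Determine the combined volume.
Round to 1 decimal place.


Combined volume = 60.5 + 36.9
= 97.4 mL

97.4


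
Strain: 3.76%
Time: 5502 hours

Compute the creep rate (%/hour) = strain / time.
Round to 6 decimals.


Creep rate = 3.76 / 5502
= 0.000683 %/h

0.000683


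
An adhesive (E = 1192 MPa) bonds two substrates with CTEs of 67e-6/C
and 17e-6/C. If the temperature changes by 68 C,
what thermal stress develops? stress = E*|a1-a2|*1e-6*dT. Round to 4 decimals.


Stress = 1192 * |67 - 17| * 1e-6 * 68
= 4.0528 MPa

4.0528


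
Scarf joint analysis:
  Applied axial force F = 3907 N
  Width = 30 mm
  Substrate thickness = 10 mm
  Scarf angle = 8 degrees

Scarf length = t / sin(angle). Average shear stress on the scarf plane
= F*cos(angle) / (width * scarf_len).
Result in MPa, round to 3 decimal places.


Scarf length = 10 / sin(8 deg) = 71.8530 mm
cos(8 deg) = 0.990268
Shear = 3907 * 0.990268 / (30 * 71.8530)
= 1.795 MPa

1.795


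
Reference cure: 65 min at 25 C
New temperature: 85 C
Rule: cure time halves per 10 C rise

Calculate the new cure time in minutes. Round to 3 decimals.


factor = 2^((85-25)/10) = 64.0000
t_new = 65 / 64.0000 = 1.016 min

1.016


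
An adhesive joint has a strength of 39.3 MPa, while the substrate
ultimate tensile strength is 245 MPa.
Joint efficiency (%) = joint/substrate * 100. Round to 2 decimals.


Efficiency = 39.3 / 245 * 100
= 16.04%

16.04


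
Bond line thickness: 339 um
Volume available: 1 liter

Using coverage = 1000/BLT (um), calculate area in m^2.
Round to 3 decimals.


1 L = 1e6 mm^3, thickness = 339 um = 0.339 mm
Area = 1e6 / 0.339 mm^2 = (1e6 / 0.339) / 1e6 m^2 = 1000 / 339 m^2
= 2.950 m^2

2.950


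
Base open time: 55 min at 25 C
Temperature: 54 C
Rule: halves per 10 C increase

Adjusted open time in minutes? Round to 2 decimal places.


Acceleration = 2^((54-25)/10) = 7.4643
Open time = 55 / 7.4643 = 7.37 min

7.37


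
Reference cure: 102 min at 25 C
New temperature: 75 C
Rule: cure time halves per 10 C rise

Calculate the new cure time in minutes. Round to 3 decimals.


factor = 2^((75-25)/10) = 32.0000
t_new = 102 / 32.0000 = 3.188 min

3.188


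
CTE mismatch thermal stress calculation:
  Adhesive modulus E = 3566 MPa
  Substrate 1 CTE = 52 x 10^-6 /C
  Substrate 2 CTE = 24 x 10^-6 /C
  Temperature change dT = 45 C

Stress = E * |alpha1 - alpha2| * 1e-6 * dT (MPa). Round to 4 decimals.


delta_alpha = |52 - 24| = 28 x 10^-6/C
Stress = 3566 * 28e-6 * 45
= 4.4932 MPa

4.4932


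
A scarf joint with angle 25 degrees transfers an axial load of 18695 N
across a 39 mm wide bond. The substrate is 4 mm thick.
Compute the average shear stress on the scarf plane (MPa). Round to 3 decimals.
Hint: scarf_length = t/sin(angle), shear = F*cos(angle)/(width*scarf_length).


scarf_length = 4 / sin(25 deg) = 9.4648 mm
cos(25 deg) = 0.906308
shear stress = 18695 * 0.906308 / (39 * 9.4648)
= 45.901 MPa

45.901


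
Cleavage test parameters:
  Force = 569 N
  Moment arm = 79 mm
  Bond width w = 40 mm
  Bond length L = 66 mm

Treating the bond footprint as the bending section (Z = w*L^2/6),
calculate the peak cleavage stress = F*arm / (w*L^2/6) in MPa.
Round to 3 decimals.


M = 569 * 79 = 44951 N*mm
Z = 40 * 66^2 / 6 = 174240 / 6 mm^3
sigma = M / Z = 6 * 44951 / 174240 = 269706 / 174240
= 1.548 MPa

1.548


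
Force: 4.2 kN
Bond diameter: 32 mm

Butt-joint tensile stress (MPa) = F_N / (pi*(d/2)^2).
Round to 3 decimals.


F_N = 4.2 * 1000 = 4200.0 N
A = pi*(16.0)^2 = 804.2477 mm^2
stress = 4200.0 / 804.2477 = 5.222 MPa

5.222


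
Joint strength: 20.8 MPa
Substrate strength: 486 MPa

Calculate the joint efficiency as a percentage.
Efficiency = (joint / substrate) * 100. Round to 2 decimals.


Efficiency = (20.8 / 486) * 100 = 4.28%

4.28


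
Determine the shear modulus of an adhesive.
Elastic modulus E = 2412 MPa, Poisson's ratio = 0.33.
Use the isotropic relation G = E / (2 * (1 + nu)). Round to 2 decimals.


G = 2412 / (2*(1+0.33)) = 2412 / 2.66
= 906.77 MPa

906.77


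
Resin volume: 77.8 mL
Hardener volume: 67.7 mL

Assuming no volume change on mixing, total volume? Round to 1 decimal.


V_total = 77.8 + 67.7 = 145.5 mL

145.5


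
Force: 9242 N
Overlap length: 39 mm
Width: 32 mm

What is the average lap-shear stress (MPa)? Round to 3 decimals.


Average shear stress = F / (overlap * width)
= 9242 / (39 * 32)
= 7.405 MPa

7.405


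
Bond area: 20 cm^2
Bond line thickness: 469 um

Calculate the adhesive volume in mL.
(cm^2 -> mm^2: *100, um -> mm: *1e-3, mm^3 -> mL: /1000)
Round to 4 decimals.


V = 20*100 * 469*1e-3 / 1000
= 0.9380 mL

0.9380


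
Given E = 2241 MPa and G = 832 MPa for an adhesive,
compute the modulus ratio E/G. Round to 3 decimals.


E/G ratio = 2241 / 832 = 2.694

2.694


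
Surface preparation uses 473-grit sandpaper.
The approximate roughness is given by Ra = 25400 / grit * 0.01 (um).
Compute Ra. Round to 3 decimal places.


Ra = 25400 / 473 * 0.01
= 254 / 473
= 0.537 um

0.537


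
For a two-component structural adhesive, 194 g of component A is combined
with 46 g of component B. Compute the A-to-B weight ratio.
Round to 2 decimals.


Weight ratio A:B = 194 / 46
= 4.22

4.22


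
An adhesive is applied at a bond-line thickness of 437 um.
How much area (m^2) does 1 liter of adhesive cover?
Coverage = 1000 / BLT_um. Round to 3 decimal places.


Coverage = 1000 / 437 = 2.288 m^2

2.288


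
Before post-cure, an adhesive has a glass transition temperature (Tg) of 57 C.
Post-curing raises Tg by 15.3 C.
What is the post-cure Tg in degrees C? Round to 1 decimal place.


Tg_post = Tg_base + delta_Tg
= 57 + 15.3
= 72.3 C

72.3


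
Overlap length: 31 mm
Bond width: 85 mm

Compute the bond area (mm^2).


Bond area = 31 * 85 = 2635 mm^2

2635


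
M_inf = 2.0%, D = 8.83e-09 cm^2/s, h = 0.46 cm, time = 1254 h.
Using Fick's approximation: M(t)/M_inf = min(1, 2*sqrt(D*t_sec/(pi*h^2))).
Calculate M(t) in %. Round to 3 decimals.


t = 4514400 s
ratio = min(1, 2*sqrt(8.83e-09*4514400/(pi*0.2116)))
= 0.489754
M(t) = 2.0 * 0.489754 = 0.980%

0.980


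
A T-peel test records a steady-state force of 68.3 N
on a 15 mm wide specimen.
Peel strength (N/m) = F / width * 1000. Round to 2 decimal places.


Peel strength = 68.3 / 15 * 1000
= 4553.33 N/m

4553.33


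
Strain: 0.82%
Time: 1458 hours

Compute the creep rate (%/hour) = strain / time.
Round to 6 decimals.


Creep rate = 0.82 / 1458
= 0.000562 %/h

0.000562


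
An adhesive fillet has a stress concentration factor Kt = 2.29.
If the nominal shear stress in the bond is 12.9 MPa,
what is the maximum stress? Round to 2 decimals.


Max stress = 12.9 * 2.29 = 29.54 MPa

29.54


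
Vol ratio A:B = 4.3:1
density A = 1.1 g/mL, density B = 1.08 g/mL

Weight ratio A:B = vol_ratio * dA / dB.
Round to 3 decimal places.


Weight ratio = 4.3 * 1.1 / 1.08
= 4.380

4.380


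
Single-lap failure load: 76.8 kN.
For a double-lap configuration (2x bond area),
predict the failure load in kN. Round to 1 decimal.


Failure load = 76.8 * 2 = 153.6 kN

153.6


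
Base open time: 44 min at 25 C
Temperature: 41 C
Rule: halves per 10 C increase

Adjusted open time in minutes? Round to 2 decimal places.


Acceleration = 2^((41-25)/10) = 3.0314
Open time = 44 / 3.0314 = 14.51 min

14.51


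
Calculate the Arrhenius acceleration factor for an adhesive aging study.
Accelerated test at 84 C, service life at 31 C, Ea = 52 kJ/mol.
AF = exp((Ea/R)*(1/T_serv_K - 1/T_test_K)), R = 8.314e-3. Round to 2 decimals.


T_test = 357.15 K, T_serv = 304.15 K
Ea/R = 52 / 0.008314 = 6254.51
AF = exp(6254.51 * (1/304.15 - 1/357.15))
= 21.15

21.15


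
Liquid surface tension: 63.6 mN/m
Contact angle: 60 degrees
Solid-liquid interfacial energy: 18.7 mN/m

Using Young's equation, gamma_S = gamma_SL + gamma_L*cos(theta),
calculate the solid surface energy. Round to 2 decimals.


gamma_S = 18.7 + 63.6 * cos(60)
= 50.50 mN/m

50.50


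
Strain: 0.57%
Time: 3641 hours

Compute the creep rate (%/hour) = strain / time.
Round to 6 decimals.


Creep rate = 0.57 / 3641
= 0.000157 %/h

0.000157


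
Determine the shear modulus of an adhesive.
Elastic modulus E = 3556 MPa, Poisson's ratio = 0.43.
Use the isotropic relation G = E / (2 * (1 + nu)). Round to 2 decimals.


G = 3556 / (2*(1+0.43)) = 3556 / 2.86
= 1243.36 MPa

1243.36


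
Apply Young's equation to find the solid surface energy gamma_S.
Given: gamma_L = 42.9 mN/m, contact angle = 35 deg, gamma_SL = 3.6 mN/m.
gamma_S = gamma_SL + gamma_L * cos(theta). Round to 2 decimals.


theta_rad = 35 * pi/180 = 0.610865
gamma_S = 3.6 + 42.9 * cos(0.610865)
= 38.74 mN/m

38.74


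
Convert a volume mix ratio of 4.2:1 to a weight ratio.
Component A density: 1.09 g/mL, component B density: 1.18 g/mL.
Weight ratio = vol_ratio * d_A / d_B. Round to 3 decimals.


= 4.2 * 1.09 / 1.18 = 3.880

3.880


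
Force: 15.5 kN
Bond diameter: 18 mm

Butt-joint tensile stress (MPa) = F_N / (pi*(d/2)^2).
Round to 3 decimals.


F_N = 15.5 * 1000 = 15500.0 N
A = pi*(9.0)^2 = 254.4690 mm^2
stress = 15500.0 / 254.4690 = 60.911 MPa

60.911


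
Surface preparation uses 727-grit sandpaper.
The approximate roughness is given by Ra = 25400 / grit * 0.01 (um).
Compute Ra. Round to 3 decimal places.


Ra = 25400 / 727 * 0.01
= 254 / 727
= 0.349 um

0.349


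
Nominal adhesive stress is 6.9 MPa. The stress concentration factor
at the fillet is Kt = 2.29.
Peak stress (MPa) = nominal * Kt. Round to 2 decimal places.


Peak = 6.9 * 2.29 = 15.80 MPa

15.80


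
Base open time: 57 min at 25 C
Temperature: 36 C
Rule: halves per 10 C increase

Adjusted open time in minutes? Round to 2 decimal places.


Acceleration = 2^((36-25)/10) = 2.1435
Open time = 57 / 2.1435 = 26.59 min

26.59


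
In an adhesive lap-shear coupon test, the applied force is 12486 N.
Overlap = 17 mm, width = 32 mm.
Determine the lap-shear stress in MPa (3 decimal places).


stress = F / (overlap * width)
= 12486 / (17 * 32)
= 22.952 MPa

22.952


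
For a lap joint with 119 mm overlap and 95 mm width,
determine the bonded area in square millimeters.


Area = 119 * 95 = 11305 mm^2

11305


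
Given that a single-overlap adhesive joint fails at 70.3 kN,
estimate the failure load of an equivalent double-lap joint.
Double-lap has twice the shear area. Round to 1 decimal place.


Double-lap factor = 2
Expected load = 70.3 * 2 = 140.6 kN

140.6


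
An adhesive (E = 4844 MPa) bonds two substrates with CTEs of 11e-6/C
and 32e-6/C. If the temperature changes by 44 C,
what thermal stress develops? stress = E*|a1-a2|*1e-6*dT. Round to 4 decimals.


Stress = 4844 * |11 - 32| * 1e-6 * 44
= 4.4759 MPa

4.4759


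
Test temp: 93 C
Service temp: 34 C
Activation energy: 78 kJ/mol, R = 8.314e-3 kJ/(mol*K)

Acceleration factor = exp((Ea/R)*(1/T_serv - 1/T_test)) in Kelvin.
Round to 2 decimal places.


AF = exp((78/0.008314)*(1/307.15 - 1/366.15))
= 137.25

137.25


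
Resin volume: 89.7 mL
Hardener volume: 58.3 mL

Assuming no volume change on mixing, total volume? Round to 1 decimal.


V_total = 89.7 + 58.3 = 148.0 mL

148.0


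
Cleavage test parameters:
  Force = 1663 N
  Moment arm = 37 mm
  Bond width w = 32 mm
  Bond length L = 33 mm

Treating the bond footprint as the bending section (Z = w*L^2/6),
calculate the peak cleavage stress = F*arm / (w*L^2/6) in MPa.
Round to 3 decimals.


M = 1663 * 37 = 61531 N*mm
Z = 32 * 33^2 / 6 = 34848 / 6 mm^3
sigma = M / Z = 6 * 61531 / 34848 = 369186 / 34848
= 10.594 MPa

10.594


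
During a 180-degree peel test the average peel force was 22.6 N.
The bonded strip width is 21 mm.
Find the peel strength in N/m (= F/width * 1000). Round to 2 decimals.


Peel strength = F/width * 1000
= 22.6 / 21 * 1000
= 1076.19 N/m

1076.19


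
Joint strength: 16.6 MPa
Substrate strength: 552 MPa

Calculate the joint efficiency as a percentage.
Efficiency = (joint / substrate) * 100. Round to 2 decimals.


Efficiency = (16.6 / 552) * 100 = 3.01%

3.01


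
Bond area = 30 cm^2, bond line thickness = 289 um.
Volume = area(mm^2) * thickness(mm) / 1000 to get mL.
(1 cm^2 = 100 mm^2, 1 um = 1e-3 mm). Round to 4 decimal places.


area_mm2 = 30 * 100 = 3000
blt_mm = 289 * 1e-3 = 0.289
vol_mm3 = 3000 * 0.289 = 867.0
vol_mL = 867.0 / 1000 = 0.8670 mL

0.8670


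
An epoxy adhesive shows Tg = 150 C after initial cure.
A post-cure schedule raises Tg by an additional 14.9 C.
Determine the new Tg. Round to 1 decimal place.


New Tg = 150 + 14.9
= 164.9 C

164.9


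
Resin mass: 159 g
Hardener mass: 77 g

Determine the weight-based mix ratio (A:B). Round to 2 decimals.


Ratio = 159 / 77 = 2.06

2.06


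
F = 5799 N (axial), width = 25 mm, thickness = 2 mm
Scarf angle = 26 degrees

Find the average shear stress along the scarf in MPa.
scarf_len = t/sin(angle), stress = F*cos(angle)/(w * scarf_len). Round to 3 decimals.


scarf_len = 2/sin(26 deg) = 4.5623
cos(26 deg) = 0.898794
stress = 5799*0.898794/(25*4.5623) = 45.697 MPa

45.697


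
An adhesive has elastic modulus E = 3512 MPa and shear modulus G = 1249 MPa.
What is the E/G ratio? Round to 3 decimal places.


E/G = 3512 / 1249 = 2.812

2.812


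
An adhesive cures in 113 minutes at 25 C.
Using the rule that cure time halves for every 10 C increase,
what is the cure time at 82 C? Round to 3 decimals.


Factor = 2^((82 - 25) / 10) = 51.9842
Cure time = 113 / 51.9842
= 2.174 minutes

2.174


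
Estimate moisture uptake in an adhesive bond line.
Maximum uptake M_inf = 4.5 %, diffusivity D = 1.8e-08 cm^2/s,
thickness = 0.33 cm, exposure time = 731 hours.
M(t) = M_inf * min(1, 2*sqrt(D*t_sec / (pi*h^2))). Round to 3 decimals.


Convert time: 731 h = 2631600 s
ratio = min(1, 2*sqrt(1.8e-08*2631600/(pi*0.33^2)))
= 0.744196
M(t) = 4.5 * 0.744196 = 3.349%

3.349


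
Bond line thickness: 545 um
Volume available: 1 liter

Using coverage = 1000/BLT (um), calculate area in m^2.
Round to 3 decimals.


1 L = 1e6 mm^3, thickness = 545 um = 0.545 mm
Area = 1e6 / 0.545 mm^2 = (1e6 / 0.545) / 1e6 m^2 = 1000 / 545 m^2
= 1.835 m^2

1.835


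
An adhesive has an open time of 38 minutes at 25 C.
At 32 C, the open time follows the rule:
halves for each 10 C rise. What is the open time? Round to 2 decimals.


Factor = 2^((32-25)/10) = 1.6245
Open time = 38 / 1.6245 = 23.39 min

23.39


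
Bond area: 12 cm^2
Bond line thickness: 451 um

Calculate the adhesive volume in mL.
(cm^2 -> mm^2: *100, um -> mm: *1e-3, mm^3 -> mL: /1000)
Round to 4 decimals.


V = 12*100 * 451*1e-3 / 1000
= 0.5412 mL

0.5412


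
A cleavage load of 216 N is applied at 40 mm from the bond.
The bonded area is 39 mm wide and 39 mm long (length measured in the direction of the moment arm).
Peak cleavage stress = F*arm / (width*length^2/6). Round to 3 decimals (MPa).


Moment = 216 * 40 = 8640 N*mm
Section modulus = 39 * 1521 / 6 = 59319 / 6 mm^3
Stress = 8640 / (59319 / 6) = 51840 / 59319
= 0.874 MPa

0.874


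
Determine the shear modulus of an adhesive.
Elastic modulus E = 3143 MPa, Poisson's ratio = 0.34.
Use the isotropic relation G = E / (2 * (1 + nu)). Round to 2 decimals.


G = 3143 / (2*(1+0.34)) = 3143 / 2.68
= 1172.76 MPa

1172.76


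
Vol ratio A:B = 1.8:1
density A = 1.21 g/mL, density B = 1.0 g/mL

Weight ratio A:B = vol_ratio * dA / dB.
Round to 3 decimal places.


Weight ratio = 1.8 * 1.21 / 1.0
= 2.178

2.178


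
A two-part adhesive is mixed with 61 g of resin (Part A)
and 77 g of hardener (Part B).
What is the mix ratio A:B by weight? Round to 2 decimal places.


Mix ratio = mass_A / mass_B
= 61 / 77
= 0.79

0.79


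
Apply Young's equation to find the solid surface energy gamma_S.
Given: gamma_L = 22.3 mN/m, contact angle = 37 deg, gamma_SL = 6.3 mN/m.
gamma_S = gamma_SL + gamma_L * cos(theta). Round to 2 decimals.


theta_rad = 37 * pi/180 = 0.645772
gamma_S = 6.3 + 22.3 * cos(0.645772)
= 24.11 mN/m

24.11


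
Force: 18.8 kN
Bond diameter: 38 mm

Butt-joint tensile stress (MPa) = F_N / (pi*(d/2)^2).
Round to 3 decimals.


F_N = 18.8 * 1000 = 18800.0 N
A = pi*(19.0)^2 = 1134.1149 mm^2
stress = 18800.0 / 1134.1149 = 16.577 MPa

16.577


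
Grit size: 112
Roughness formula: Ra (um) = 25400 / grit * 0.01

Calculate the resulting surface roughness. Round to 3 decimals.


Ra = 25400 / 112 * 0.01
= 2.268 um

2.268


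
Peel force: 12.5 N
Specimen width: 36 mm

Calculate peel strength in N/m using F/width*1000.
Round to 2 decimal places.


Peel strength = 12.5 / 36 * 1000 = 347.22 N/m

347.22


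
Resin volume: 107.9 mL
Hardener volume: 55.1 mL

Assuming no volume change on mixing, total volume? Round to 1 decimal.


V_total = 107.9 + 55.1 = 163.0 mL

163.0


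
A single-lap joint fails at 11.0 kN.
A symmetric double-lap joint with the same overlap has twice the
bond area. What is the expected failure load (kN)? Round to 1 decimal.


Double-lap load = 2 * 11.0 = 22.0 kN

22.0


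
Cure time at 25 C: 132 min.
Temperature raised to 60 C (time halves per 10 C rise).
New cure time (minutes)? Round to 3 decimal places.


Acceleration factor = 2^(35/10) = 11.3137
New time = 132 / 11.3137 = 11.667 min

11.667


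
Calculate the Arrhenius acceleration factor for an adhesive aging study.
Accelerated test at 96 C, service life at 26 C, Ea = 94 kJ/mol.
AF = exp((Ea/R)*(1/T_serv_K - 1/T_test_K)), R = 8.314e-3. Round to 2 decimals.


T_test = 369.15 K, T_serv = 299.15 K
Ea/R = 94 / 0.008314 = 11306.23
AF = exp(11306.23 * (1/299.15 - 1/369.15))
= 1295.66

1295.66


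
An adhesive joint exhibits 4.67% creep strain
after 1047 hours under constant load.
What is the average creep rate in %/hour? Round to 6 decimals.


Creep rate = strain / time
= 4.67 / 1047
= 0.004460 %/h

0.004460


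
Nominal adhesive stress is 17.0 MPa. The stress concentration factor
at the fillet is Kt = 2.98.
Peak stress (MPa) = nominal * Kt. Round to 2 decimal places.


Peak = 17.0 * 2.98 = 50.66 MPa

50.66


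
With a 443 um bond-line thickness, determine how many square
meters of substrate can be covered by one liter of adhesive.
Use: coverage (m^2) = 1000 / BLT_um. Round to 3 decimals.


Coverage = 1000 / 443 = 2.257 m^2

2.257


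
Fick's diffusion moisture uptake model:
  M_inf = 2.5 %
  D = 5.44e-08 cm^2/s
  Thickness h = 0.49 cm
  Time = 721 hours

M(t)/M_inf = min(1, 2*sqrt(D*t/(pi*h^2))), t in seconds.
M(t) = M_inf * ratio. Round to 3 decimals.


t_sec = 721 * 3600 = 2595600
ratio = 2*sqrt(5.44e-08*2595600/(pi*0.49^2))
= min(1, 0.865321)
= 0.865321
M(t) = 2.5 * 0.865321 = 2.163 %

2.163
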